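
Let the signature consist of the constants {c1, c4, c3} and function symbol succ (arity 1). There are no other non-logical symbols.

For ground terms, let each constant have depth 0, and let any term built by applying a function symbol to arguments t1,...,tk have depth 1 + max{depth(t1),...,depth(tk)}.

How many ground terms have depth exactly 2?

Write N_k for the number of ground terms of depth ≤ k. A term of depth ≤ k is either a constant or a function symbol applied to arguments of depth ≤ k−1, so N_k = 3 + N_{k-1}.
N_0 = 3
N_1 = 3 + 3 = 6
N_2 = 3 + 6 = 9
Terms of depth exactly 2: N_2 − N_1 = 9 − 6 = 3.

3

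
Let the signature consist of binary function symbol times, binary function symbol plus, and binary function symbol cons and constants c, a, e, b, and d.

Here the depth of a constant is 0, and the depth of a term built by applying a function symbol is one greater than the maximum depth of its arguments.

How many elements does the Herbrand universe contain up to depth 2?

Let N_k count ground terms of depth at most k. Each non-constant term of depth ≤ k is some function symbol applied to depth-≤(k−1) arguments, giving N_k = 5 + N_{k-1}^2 + N_{k-1}^2 + N_{k-1}^2.
N_0 = 5
N_1 = 5 + 5^2 + 5^2 + 5^2 = 80
N_2 = 5 + 80^2 + 80^2 + 80^2 = 19205

19205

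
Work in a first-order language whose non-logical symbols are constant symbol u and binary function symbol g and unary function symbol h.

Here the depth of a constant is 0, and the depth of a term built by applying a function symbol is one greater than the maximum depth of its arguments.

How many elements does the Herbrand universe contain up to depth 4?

33673

Let N_k count ground terms of depth at most k. Each non-constant term of depth ≤ k is some function symbol applied to depth-≤(k−1) arguments, giving N_k = 1 + N_{k-1}^2 + N_{k-1}.
N_0 = 1
N_1 = 1 + 1^2 + 1 = 3
N_2 = 1 + 3^2 + 3 = 13
N_3 = 1 + 13^2 + 13 = 183
N_4 = 1 + 183^2 + 183 = 33673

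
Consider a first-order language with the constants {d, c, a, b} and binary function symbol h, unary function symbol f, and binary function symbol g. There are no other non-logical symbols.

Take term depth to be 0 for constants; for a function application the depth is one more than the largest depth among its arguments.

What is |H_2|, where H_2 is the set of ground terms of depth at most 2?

Write N_k for the number of ground terms of depth ≤ k. A term of depth ≤ k is either a constant or a function symbol applied to arguments of depth ≤ k−1, so N_k = 4 + N_{k-1}^2 + N_{k-1} + N_{k-1}^2.
N_0 = 4
N_1 = 4 + 4^2 + 4 + 4^2 = 40
N_2 = 4 + 40^2 + 40 + 40^2 = 3244

3244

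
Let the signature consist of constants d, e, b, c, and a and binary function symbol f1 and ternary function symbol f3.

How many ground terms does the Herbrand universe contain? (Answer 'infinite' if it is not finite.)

infinite

The signature has at least one function symbol (f1, arity 2) and at least one constant (d).
Iterating f1 gives infinitely many distinct ground terms: d, f1(d, d), f1(f1(d, d), f1(d, d)), ...
So the Herbrand universe is infinite.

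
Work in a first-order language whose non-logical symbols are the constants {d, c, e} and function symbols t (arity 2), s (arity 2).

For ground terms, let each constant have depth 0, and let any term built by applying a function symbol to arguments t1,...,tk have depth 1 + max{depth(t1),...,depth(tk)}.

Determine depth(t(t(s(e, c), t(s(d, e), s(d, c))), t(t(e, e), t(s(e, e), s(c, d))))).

4

depth(s(e, c)) = 1 + max(0, 0) = 1
depth(s(d, e)) = 1 + max(0, 0) = 1
depth(s(d, c)) = 1 + max(0, 0) = 1
depth(t(s(d, e), s(d, c))) = 1 + max(1, 1) = 2
depth(t(s(e, c), t(s(d, e), s(d, c)))) = 1 + max(1, 2) = 3
depth(t(e, e)) = 1 + max(0, 0) = 1
depth(s(e, e)) = 1 + max(0, 0) = 1
depth(s(c, d)) = 1 + max(0, 0) = 1
depth(t(s(e, e), s(c, d))) = 1 + max(1, 1) = 2
depth(t(t(e, e), t(s(e, e), s(c, d)))) = 1 + max(1, 2) = 3
depth(t(t(s(e, c), t(s(d, e), s(d, c))), t(t(e, e), t(s(e, e), s(c, d))))) = 1 + max(3, 3) = 4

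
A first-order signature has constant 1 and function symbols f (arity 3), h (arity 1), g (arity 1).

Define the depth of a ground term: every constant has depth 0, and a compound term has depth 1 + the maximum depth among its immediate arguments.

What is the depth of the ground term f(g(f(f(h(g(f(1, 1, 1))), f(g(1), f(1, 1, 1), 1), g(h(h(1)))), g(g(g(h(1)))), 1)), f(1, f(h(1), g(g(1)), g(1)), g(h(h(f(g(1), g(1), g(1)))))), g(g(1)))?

7

depth(f(1, 1, 1)) = 1 + max(0, 0, 0) = 1
depth(g(f(1, 1, 1))) = 1 + depth(f(1, 1, 1)) = 1 + 1 = 2
depth(h(g(f(1, 1, 1)))) = 1 + depth(g(f(1, 1, 1))) = 1 + 2 = 3
depth(g(1)) = 1 + depth(1) = 1 + 0 = 1
depth(f(g(1), f(1, 1, 1), 1)) = 1 + max(1, 1, 0) = 2
depth(h(1)) = 1 + depth(1) = 1 + 0 = 1
depth(h(h(1))) = 1 + depth(h(1)) = 1 + 1 = 2
depth(g(h(h(1)))) = 1 + depth(h(h(1))) = 1 + 2 = 3
depth(f(h(g(f(1, 1, 1))), f(g(1), f(1, 1, 1), 1), g(h(h(1))))) = 1 + max(3, 2, 3) = 4
depth(g(h(1))) = 1 + depth(h(1)) = 1 + 1 = 2
depth(g(g(h(1)))) = 1 + depth(g(h(1))) = 1 + 2 = 3
depth(g(g(g(h(1))))) = 1 + depth(g(g(h(1)))) = 1 + 3 = 4
depth(f(f(h(g(f(1, 1, 1))), f(g(1), f(1, 1, 1), 1), g(h(h(1)))), g(g(g(h(1)))), 1)) = 1 + max(4, 4, 0) = 5
depth(g(f(f(h(g(f(1, 1, 1))), f(g(1), f(1, 1, 1), 1), g(h(h(1)))), g(g(g(h(1)))), 1))) = 1 + depth(f(f(h(g(f(1, 1, 1))), f(g(1), f(1, 1, 1), 1), g(h(h(1)))), g(g(g(h(1)))), 1)) = 1 + 5 = 6
depth(g(g(1))) = 1 + depth(g(1)) = 1 + 1 = 2
depth(f(h(1), g(g(1)), g(1))) = 1 + max(1, 2, 1) = 3
depth(f(g(1), g(1), g(1))) = 1 + max(1, 1, 1) = 2
depth(h(f(g(1), g(1), g(1)))) = 1 + depth(f(g(1), g(1), g(1))) = 1 + 2 = 3
depth(h(h(f(g(1), g(1), g(1))))) = 1 + depth(h(f(g(1), g(1), g(1)))) = 1 + 3 = 4
depth(g(h(h(f(g(1), g(1), g(1)))))) = 1 + depth(h(h(f(g(1), g(1), g(1))))) = 1 + 4 = 5
depth(f(1, f(h(1), g(g(1)), g(1)), g(h(h(f(g(1), g(1), g(1))))))) = 1 + max(0, 3, 5) = 6
depth(f(g(f(f(h(g(f(1, 1, 1))), f(g(1), f(1, 1, 1), 1), g(h(h(1)))), g(g(g(h(1)))), 1)), f(1, f(h(1), g(g(1)), g(1)), g(h(h(f(g(1), g(1), g(1)))))), g(g(1)))) = 1 + max(6, 6, 2) = 7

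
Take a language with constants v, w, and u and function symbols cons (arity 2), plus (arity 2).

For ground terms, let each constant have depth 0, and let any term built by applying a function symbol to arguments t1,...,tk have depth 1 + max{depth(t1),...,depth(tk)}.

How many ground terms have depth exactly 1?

18

Let N_k = |{terms of depth ≤ k}|. Then N_0 = 3 and N_k = 3 + N_{k-1}^2 + N_{k-1}^2 for k ≥ 1 (one summand per function symbol, arity giving the exponent).
N_0 = 3
N_1 = 3 + 3^2 + 3^2 = 21
Terms of depth exactly 1: N_1 − N_0 = 21 − 3 = 18.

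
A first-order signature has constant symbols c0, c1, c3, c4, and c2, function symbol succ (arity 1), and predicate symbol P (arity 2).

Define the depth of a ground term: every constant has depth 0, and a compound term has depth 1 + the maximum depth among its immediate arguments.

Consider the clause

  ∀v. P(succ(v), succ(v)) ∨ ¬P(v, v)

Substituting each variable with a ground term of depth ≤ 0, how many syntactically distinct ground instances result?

Ground terms of depth ≤ 0:
  Write N_k for the number of ground terms of depth ≤ k. A term of depth ≤ k is either a constant or a function symbol applied to arguments of depth ≤ k−1, so N_k = 5 + N_{k-1}.
  N_0 = 5
  Explicitly: c0, c1, c3, c4, c2.
So there are 5 ground terms available for substitution.
The body mentions the single quantified variable v; since ground terms form a free algebra, no two substitutions collapse to the same formula.
Number of ground instances = 5.

5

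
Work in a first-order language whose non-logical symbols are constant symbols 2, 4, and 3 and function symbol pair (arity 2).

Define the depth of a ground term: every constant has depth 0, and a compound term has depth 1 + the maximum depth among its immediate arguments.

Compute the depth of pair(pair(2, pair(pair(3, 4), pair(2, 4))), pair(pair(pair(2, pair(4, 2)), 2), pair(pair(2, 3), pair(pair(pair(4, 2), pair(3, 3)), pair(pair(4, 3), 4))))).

depth(pair(3, 4)) = 1 + max(0, 0) = 1
depth(pair(2, 4)) = 1 + max(0, 0) = 1
depth(pair(pair(3, 4), pair(2, 4))) = 1 + max(1, 1) = 2
depth(pair(2, pair(pair(3, 4), pair(2, 4)))) = 1 + max(0, 2) = 3
depth(pair(4, 2)) = 1 + max(0, 0) = 1
depth(pair(2, pair(4, 2))) = 1 + max(0, 1) = 2
depth(pair(pair(2, pair(4, 2)), 2)) = 1 + max(2, 0) = 3
depth(pair(2, 3)) = 1 + max(0, 0) = 1
depth(pair(3, 3)) = 1 + max(0, 0) = 1
depth(pair(pair(4, 2), pair(3, 3))) = 1 + max(1, 1) = 2
depth(pair(4, 3)) = 1 + max(0, 0) = 1
depth(pair(pair(4, 3), 4)) = 1 + max(1, 0) = 2
depth(pair(pair(pair(4, 2), pair(3, 3)), pair(pair(4, 3), 4))) = 1 + max(2, 2) = 3
depth(pair(pair(2, 3), pair(pair(pair(4, 2), pair(3, 3)), pair(pair(4, 3), 4)))) = 1 + max(1, 3) = 4
depth(pair(pair(pair(2, pair(4, 2)), 2), pair(pair(2, 3), pair(pair(pair(4, 2), pair(3, 3)), pair(pair(4, 3), 4))))) = 1 + max(3, 4) = 5
depth(pair(pair(2, pair(pair(3, 4), pair(2, 4))), pair(pair(pair(2, pair(4, 2)), 2), pair(pair(2, 3), pair(pair(pair(4, 2), pair(3, 3)), pair(pair(4, 3), 4)))))) = 1 + max(3, 5) = 6

6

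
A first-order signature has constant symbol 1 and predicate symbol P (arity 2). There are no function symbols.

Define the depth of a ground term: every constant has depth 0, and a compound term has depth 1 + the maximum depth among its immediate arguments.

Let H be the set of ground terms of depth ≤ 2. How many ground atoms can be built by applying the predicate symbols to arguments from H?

1

First count ground terms of depth ≤ 2.
With no function symbols every ground term is a constant, so there is exactly 1 ground term at every depth bound.
N_0 = 1
N_1 = 1
N_2 = 1
Explicitly: 1.
So |H| = 1.
A ground atom is a predicate applied to a tuple of terms from H, so the count is the sum over predicates of |H|^arity:
  P: 1^2 = 1
Total ground atoms: 1.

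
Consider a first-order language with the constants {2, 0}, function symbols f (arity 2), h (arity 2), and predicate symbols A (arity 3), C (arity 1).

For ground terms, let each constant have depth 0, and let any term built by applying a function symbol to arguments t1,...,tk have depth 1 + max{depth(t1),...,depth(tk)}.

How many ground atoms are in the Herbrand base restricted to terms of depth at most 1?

1010

First count ground terms of depth ≤ 1.
If N_k denotes the number of depth-≤k ground terms, the 2 constants give N_0 = 2, and each function symbol of arity r contributes N_{k-1}^r new terms at level k: N_k = 2 + N_{k-1}^2 + N_{k-1}^2.
N_0 = 2
N_1 = 2 + 2^2 + 2^2 = 10
So |H| = 10.
Ground atoms are formed by filling each argument slot of a predicate with a term from H, so an r-ary predicate gives |H|^r atoms:
  A: 10^3 = 1000;  C: 10
Total ground atoms: 1000 + 10 = 1010.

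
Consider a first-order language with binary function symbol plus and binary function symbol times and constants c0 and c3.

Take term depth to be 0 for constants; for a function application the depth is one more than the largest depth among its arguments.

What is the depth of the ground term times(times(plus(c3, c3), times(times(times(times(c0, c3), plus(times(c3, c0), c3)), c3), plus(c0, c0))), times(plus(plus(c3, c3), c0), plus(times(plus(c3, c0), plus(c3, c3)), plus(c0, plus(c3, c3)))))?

7

depth(plus(c3, c3)) = 1 + max(0, 0) = 1
depth(times(c0, c3)) = 1 + max(0, 0) = 1
depth(times(c3, c0)) = 1 + max(0, 0) = 1
depth(plus(times(c3, c0), c3)) = 1 + max(1, 0) = 2
depth(times(times(c0, c3), plus(times(c3, c0), c3))) = 1 + max(1, 2) = 3
depth(times(times(times(c0, c3), plus(times(c3, c0), c3)), c3)) = 1 + max(3, 0) = 4
depth(plus(c0, c0)) = 1 + max(0, 0) = 1
depth(times(times(times(times(c0, c3), plus(times(c3, c0), c3)), c3), plus(c0, c0))) = 1 + max(4, 1) = 5
depth(times(plus(c3, c3), times(times(times(times(c0, c3), plus(times(c3, c0), c3)), c3), plus(c0, c0)))) = 1 + max(1, 5) = 6
depth(plus(plus(c3, c3), c0)) = 1 + max(1, 0) = 2
depth(plus(c3, c0)) = 1 + max(0, 0) = 1
depth(times(plus(c3, c0), plus(c3, c3))) = 1 + max(1, 1) = 2
depth(plus(c0, plus(c3, c3))) = 1 + max(0, 1) = 2
depth(plus(times(plus(c3, c0), plus(c3, c3)), plus(c0, plus(c3, c3)))) = 1 + max(2, 2) = 3
depth(times(plus(plus(c3, c3), c0), plus(times(plus(c3, c0), plus(c3, c3)), plus(c0, plus(c3, c3))))) = 1 + max(2, 3) = 4
depth(times(times(plus(c3, c3), times(times(times(times(c0, c3), plus(times(c3, c0), c3)), c3), plus(c0, c0))), times(plus(plus(c3, c3), c0), plus(times(plus(c3, c0), plus(c3, c3)), plus(c0, plus(c3, c3)))))) = 1 + max(6, 4) = 7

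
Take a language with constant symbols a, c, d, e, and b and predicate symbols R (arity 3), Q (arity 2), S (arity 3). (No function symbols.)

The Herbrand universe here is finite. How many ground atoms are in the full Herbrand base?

275

With no function symbols, the Herbrand universe is just the 5 constants.
Ground atoms per predicate: R: 5^3 = 125, Q: 5^2 = 25, S: 5^3 = 125.
Herbrand base size = 125 + 25 + 125 = 275.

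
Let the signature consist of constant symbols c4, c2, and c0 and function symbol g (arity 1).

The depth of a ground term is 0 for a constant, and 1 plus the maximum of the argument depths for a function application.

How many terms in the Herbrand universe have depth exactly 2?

3

Write N_k for the number of ground terms of depth ≤ k. A term of depth ≤ k is either a constant or a function symbol applied to arguments of depth ≤ k−1, so N_k = 3 + N_{k-1}.
N_0 = 3
N_1 = 3 + 3 = 6
N_2 = 3 + 6 = 9
Terms of depth exactly 2: N_2 − N_1 = 9 − 6 = 3.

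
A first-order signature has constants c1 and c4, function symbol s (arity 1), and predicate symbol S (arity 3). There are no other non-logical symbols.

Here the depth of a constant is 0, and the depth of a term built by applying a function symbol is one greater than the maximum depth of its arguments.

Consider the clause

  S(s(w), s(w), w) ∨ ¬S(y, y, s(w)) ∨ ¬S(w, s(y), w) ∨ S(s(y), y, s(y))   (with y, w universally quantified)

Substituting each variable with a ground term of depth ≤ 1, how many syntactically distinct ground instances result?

16

Ground terms of depth ≤ 1:
  If N_k denotes the number of depth-≤k ground terms, the 2 constants give N_0 = 2, and each function symbol of arity r contributes N_{k-1}^r new terms at level k: N_k = 2 + N_{k-1}.
  N_0 = 2
  N_1 = 2 + 2 = 4
  Explicitly: c1, c4, s(c1), s(c4).
So there are 4 ground terms available for substitution.
The clause has 2 distinct variables (y, w), each appearing in the body. In the free term algebra distinct substitutions yield syntactically distinct ground instances.
Number of ground instances = 4^2 = 16.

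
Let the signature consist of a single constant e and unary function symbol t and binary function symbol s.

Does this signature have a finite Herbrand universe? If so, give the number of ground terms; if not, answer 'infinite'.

infinite

The signature has at least one function symbol (t, arity 1) and at least one constant (e).
Iterating t gives infinitely many distinct ground terms: e, t(e), t(t(e)), ...
So the Herbrand universe is infinite.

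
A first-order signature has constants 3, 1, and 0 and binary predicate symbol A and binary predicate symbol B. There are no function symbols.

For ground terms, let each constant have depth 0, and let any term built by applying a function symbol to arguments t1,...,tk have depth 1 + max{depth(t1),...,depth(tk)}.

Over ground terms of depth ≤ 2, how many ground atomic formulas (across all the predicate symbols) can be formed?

First count ground terms of depth ≤ 2.
With no function symbols every ground term is a constant, so there are exactly 3 ground terms at every depth bound.
N_0 = 3
N_1 = 3
N_2 = 3
Explicitly: 3, 1, 0.
So |H| = 3.
Each predicate of arity r yields |H|^r ground atoms (one per choice of an r-tuple from H):
  A: 3^2 = 9;  B: 3^2 = 9
Total ground atoms: 9 + 9 = 18.

18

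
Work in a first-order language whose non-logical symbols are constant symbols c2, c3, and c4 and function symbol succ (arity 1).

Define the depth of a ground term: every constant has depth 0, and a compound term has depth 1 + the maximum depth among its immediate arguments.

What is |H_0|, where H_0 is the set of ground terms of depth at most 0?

3

If N_k denotes the number of depth-≤k ground terms, the 3 constants give N_0 = 3, and each function symbol of arity r contributes N_{k-1}^r new terms at level k: N_k = 3 + N_{k-1}.
N_0 = 3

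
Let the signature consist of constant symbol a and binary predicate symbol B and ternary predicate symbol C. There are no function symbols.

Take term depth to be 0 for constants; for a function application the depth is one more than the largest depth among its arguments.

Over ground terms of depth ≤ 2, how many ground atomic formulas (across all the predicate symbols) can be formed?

2

First count ground terms of depth ≤ 2.
With no function symbols every ground term is a constant, so there is exactly 1 ground term at every depth bound.
N_0 = 1
N_1 = 1
N_2 = 1
Explicitly: a.
So |H| = 1.
Ground atoms are formed by filling each argument slot of a predicate with a term from H, so an r-ary predicate gives |H|^r atoms:
  B: 1^2 = 1;  C: 1^3 = 1
Total ground atoms: 1 + 1 = 2.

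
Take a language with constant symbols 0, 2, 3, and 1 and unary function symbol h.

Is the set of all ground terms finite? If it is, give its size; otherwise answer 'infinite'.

The signature has at least one function symbol (h, arity 1) and at least one constant (0).
Iterating h gives infinitely many distinct ground terms: 0, h(0), h(h(0)), ...
So the Herbrand universe is infinite.

infinite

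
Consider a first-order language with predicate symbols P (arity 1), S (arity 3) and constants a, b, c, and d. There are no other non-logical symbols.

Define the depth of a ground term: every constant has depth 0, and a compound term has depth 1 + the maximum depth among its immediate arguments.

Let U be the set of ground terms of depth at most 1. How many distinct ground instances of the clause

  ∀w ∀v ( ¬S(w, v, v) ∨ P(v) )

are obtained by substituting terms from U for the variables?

16

Ground terms of depth ≤ 1:
  With no function symbols every ground term is a constant, so there are exactly 4 ground terms at every depth bound.
  N_0 = 4
  N_1 = 4
So there are 4 ground terms available for substitution.
The body mentions every one of the 2 quantified variables; since ground terms form a free algebra, no two substitutions collapse to the same formula.
Number of ground instances = 4^2 = 16.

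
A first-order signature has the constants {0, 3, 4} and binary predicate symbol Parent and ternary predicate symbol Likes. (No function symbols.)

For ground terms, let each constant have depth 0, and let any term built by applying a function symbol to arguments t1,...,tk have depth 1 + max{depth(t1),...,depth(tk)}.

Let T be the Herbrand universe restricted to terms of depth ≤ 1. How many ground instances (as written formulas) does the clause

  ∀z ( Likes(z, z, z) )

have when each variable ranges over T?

3

Ground terms of depth ≤ 1:
  With no function symbols every ground term is a constant, so there are exactly 3 ground terms at every depth bound.
  N_0 = 3
  N_1 = 3
  Explicitly: 0, 3, 4.
So there are 3 ground terms available for substitution.
There is 1 variable to instantiate (z),  occurring in at least one literal, so different choices give different ground instances.
Number of ground instances = 3.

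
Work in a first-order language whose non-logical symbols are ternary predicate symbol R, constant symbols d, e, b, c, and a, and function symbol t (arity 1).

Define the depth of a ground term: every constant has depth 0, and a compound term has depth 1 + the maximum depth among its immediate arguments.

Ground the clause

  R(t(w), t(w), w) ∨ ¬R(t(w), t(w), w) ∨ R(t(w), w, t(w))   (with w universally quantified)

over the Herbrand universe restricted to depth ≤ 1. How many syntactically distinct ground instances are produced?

10

Ground terms of depth ≤ 1:
  Count level by level. With function symbols t/1, the terms of depth ≤ k are the 5 constants together with each function applied to depth-≤(k−1) tuples, so N_k = 5 + N_{k-1}.
  N_0 = 5
  N_1 = 5 + 5 = 10
So there are 10 ground terms available for substitution.
The variable w ranges independently over the available ground terms, and distinct assignments produce distinct instances.
Number of ground instances = 10.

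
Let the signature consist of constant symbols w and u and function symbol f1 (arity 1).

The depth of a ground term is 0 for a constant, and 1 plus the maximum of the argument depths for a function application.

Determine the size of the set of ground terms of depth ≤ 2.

6

Count level by level. With function symbols f1/1, the terms of depth ≤ k are the 2 constants together with each function applied to depth-≤(k−1) tuples, so N_k = 2 + N_{k-1}.
N_0 = 2
N_1 = 2 + 2 = 4
N_2 = 2 + 4 = 6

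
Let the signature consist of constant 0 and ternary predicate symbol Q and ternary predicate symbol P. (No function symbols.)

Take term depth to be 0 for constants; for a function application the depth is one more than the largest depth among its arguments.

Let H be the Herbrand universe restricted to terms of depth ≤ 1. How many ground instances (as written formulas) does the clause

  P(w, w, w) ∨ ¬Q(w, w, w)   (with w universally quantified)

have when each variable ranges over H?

1

Ground terms of depth ≤ 1:
  With no function symbols every ground term is a constant, so there is exactly 1 ground term at every depth bound.
  N_0 = 1
  N_1 = 1
  Explicitly: 0.
So there is exactly 1 ground term available for substitution.
There is 1 variable to instantiate (w),  occurring in at least one literal, so different choices give different ground instances.
Number of ground instances = 1.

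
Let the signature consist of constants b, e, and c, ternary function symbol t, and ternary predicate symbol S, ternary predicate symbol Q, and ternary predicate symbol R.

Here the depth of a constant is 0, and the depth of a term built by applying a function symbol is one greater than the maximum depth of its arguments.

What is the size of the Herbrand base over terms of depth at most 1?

First count ground terms of depth ≤ 1.
Write N_k for the number of ground terms of depth ≤ k. A term of depth ≤ k is either a constant or a function symbol applied to arguments of depth ≤ k−1, so N_k = 3 + N_{k-1}^3.
N_0 = 3
N_1 = 3 + 3^3 = 30
So |H| = 30.
A ground atom is a predicate applied to a tuple of terms from H, so the count is the sum over predicates of |H|^arity:
  S: 30^3 = 27000;  Q: 30^3 = 27000;  R: 30^3 = 27000
Total ground atoms: 27000 + 27000 + 27000 = 81000.

81000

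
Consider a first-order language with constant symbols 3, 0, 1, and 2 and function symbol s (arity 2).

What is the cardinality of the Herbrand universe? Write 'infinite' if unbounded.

infinite

The signature has at least one function symbol (s, arity 2) and at least one constant (3).
Iterating s gives infinitely many distinct ground terms: 3, s(3, 3), s(s(3, 3), s(3, 3)), ...
So the Herbrand universe is infinite.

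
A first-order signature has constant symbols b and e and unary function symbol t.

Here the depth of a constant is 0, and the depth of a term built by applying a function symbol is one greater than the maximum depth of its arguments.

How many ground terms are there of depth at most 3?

Write N_k for the number of ground terms of depth ≤ k. A term of depth ≤ k is either a constant or a function symbol applied to arguments of depth ≤ k−1, so N_k = 2 + N_{k-1}.
N_0 = 2
N_1 = 2 + 2 = 4
N_2 = 2 + 4 = 6
N_3 = 2 + 6 = 8
Explicitly: b, e, t(b), t(e), t(t(b)), t(t(e)), t(t(t(b))), t(t(t(e))).

8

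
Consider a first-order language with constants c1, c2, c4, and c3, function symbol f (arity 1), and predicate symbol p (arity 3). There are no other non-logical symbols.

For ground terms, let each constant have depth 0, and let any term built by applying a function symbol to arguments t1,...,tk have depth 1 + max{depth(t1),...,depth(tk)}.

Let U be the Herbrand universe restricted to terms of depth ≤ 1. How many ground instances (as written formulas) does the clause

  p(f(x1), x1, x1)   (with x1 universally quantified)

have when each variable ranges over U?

8

Ground terms of depth ≤ 1:
  Let N_k = |{terms of depth ≤ k}|. Then N_0 = 4 and N_k = 4 + N_{k-1} for k ≥ 1 (one summand per function symbol, arity giving the exponent).
  N_0 = 4
  N_1 = 4 + 4 = 8
So there are 8 ground terms available for substitution.
The body mentions the single quantified variable x1; since ground terms form a free algebra, no two substitutions collapse to the same formula.
Number of ground instances = 8.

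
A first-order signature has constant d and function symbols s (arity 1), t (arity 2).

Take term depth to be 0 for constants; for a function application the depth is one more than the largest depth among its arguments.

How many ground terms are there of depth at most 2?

13

Let N_k = |{terms of depth ≤ k}|. Then N_0 = 1 and N_k = 1 + N_{k-1} + N_{k-1}^2 for k ≥ 1 (one summand per function symbol, arity giving the exponent).
N_0 = 1
N_1 = 1 + 1 + 1^2 = 3
N_2 = 1 + 3 + 3^2 = 13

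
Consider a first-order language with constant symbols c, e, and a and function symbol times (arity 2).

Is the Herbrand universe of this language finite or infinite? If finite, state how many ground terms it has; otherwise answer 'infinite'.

infinite

The signature has at least one function symbol (times, arity 2) and at least one constant (c).
Iterating times gives infinitely many distinct ground terms: c, times(c, c), times(times(c, c), times(c, c)), ...
So the Herbrand universe is infinite.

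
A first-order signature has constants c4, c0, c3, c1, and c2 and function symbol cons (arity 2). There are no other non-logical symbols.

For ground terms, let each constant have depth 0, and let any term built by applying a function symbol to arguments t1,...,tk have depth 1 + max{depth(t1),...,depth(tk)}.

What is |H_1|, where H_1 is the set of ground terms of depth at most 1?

30

If N_k denotes the number of depth-≤k ground terms, the 5 constants give N_0 = 5, and each function symbol of arity r contributes N_{k-1}^r new terms at level k: N_k = 5 + N_{k-1}^2.
N_0 = 5
N_1 = 5 + 5^2 = 30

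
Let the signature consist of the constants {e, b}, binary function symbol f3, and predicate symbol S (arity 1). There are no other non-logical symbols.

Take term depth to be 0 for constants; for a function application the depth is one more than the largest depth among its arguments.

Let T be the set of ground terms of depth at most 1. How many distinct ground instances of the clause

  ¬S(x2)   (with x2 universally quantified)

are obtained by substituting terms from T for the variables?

6

Ground terms of depth ≤ 1:
  Count level by level. With function symbols f3/2, the terms of depth ≤ k are the 2 constants together with each function applied to depth-≤(k−1) tuples, so N_k = 2 + N_{k-1}^2.
  N_0 = 2
  N_1 = 2 + 2^2 = 6
  Explicitly: e, b, f3(e, e), f3(e, b), f3(b, e), f3(b, b).
So there are 6 ground terms available for substitution.
The clause has 1 distinct variable (x2), which appears in the body. In the free term algebra distinct substitutions yield syntactically distinct ground instances.
Number of ground instances = 6.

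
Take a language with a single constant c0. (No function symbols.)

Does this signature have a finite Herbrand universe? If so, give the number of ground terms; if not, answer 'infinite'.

1

There are no function symbols, so the only ground term is the single constant.
The Herbrand universe is {c0}, finite with 1 element.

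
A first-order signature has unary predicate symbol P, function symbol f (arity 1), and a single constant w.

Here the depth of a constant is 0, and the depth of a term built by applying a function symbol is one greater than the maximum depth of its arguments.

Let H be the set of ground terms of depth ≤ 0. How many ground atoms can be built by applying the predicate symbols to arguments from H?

First count ground terms of depth ≤ 0.
Let N_k = |{terms of depth ≤ k}|. Then N_0 = 1 and N_k = 1 + N_{k-1} for k ≥ 1 (one summand per function symbol, arity giving the exponent).
N_0 = 1
Explicitly: w.
So |H| = 1.
For each predicate symbol, the number of ground atoms is |H| raised to its arity; summing:
  P: 1
Total ground atoms: 1.

1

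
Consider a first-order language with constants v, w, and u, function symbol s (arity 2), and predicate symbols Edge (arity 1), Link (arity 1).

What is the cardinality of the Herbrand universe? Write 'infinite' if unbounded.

The signature has at least one function symbol (s, arity 2) and at least one constant (v).
Iterating s gives infinitely many distinct ground terms: v, s(v, v), s(s(v, v), s(v, v)), ...
So the Herbrand universe is infinite.

infinite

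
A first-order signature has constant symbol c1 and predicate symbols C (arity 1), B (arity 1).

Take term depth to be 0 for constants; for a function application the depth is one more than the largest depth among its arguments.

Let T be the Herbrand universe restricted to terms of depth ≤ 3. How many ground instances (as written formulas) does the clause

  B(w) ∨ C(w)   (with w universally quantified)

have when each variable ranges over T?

1

Ground terms of depth ≤ 3:
  With no function symbols every ground term is a constant, so there is exactly 1 ground term at every depth bound.
  N_0 = 1
  N_1 = 1
  N_2 = 1
  N_3 = 1
  Explicitly: c1.
So there is exactly 1 ground term available for substitution.
The body mentions the single quantified variable w; since ground terms form a free algebra, no two substitutions collapse to the same formula.
Number of ground instances = 1.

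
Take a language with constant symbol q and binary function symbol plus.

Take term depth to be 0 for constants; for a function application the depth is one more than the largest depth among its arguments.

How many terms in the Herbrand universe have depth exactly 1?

1

Count level by level. With function symbols plus/2, the terms of depth ≤ k are the 1 constant together with each function applied to depth-≤(k−1) tuples, so N_k = 1 + N_{k-1}^2.
N_0 = 1
N_1 = 1 + 1^2 = 2
Terms of depth exactly 1: N_1 − N_0 = 2 − 1 = 1.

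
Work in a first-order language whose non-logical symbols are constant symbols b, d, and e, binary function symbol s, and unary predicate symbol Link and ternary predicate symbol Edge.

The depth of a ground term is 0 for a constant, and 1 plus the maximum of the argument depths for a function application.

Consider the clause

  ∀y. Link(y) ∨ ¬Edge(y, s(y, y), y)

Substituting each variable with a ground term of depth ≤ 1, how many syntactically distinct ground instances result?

Ground terms of depth ≤ 1:
  Count level by level. With function symbols s/2, the terms of depth ≤ k are the 3 constants together with each function applied to depth-≤(k−1) tuples, so N_k = 3 + N_{k-1}^2.
  N_0 = 3
  N_1 = 3 + 3^2 = 12
  Explicitly: b, d, e, s(b, b), s(b, d), s(b, e), s(d, b), s(d, d), s(d, e), s(e, b), s(e, d), s(e, e).
So there are 12 ground terms available for substitution.
There is 1 variable to instantiate (y),  occurring in at least one literal, so different choices give different ground instances.
Number of ground instances = 12.

12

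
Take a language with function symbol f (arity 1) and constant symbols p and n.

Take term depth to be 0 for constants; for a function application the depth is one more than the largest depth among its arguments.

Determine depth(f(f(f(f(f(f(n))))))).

depth(f(n)) = 1 + depth(n) = 1 + 0 = 1
depth(f(f(n))) = 1 + depth(f(n)) = 1 + 1 = 2
depth(f(f(f(n)))) = 1 + depth(f(f(n))) = 1 + 2 = 3
depth(f(f(f(f(n))))) = 1 + depth(f(f(f(n)))) = 1 + 3 = 4
depth(f(f(f(f(f(n)))))) = 1 + depth(f(f(f(f(n))))) = 1 + 4 = 5
depth(f(f(f(f(f(f(n))))))) = 1 + depth(f(f(f(f(f(n)))))) = 1 + 5 = 6

6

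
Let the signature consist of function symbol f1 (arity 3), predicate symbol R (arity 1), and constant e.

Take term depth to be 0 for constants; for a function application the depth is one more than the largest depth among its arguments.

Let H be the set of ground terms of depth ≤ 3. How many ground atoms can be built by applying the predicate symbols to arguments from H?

First count ground terms of depth ≤ 3.
Let N_k = |{terms of depth ≤ k}|. Then N_0 = 1 and N_k = 1 + N_{k-1}^3 for k ≥ 1 (one summand per function symbol, arity giving the exponent).
N_0 = 1
N_1 = 1 + 1^3 = 2
N_2 = 1 + 2^3 = 9
N_3 = 1 + 9^3 = 730
So |H| = 730.
A ground atom is a predicate applied to a tuple of terms from H, so the count is the sum over predicates of |H|^arity:
  R: 730
Total ground atoms: 730.

730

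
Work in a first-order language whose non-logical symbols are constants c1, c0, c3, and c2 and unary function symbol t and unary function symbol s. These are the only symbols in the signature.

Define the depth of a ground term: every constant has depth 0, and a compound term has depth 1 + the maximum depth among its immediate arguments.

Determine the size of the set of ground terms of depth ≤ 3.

Let N_k count ground terms of depth at most k. Each non-constant term of depth ≤ k is some function symbol applied to depth-≤(k−1) arguments, giving N_k = 4 + N_{k-1} + N_{k-1}.
N_0 = 4
N_1 = 4 + 4 + 4 = 12
N_2 = 4 + 12 + 12 = 28
N_3 = 4 + 28 + 28 = 60

60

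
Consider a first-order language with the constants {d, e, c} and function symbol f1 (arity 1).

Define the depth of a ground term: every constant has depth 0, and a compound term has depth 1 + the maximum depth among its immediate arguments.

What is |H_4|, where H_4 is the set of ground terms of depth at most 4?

15

Count level by level. With function symbols f1/1, the terms of depth ≤ k are the 3 constants together with each function applied to depth-≤(k−1) tuples, so N_k = 3 + N_{k-1}.
N_0 = 3
N_1 = 3 + 3 = 6
N_2 = 3 + 6 = 9
N_3 = 3 + 9 = 12
N_4 = 3 + 12 = 15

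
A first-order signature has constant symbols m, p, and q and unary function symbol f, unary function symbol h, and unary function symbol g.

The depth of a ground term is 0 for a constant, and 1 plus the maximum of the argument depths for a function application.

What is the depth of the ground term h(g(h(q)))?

3

depth(h(q)) = 1 + depth(q) = 1 + 0 = 1
depth(g(h(q))) = 1 + depth(h(q)) = 1 + 1 = 2
depth(h(g(h(q)))) = 1 + depth(g(h(q))) = 1 + 2 = 3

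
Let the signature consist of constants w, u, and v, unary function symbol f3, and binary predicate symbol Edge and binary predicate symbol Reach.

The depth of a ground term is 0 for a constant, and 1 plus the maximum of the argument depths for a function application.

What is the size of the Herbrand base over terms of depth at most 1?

72

First count ground terms of depth ≤ 1.
Let N_k count ground terms of depth at most k. Each non-constant term of depth ≤ k is some function symbol applied to depth-≤(k−1) arguments, giving N_k = 3 + N_{k-1}.
N_0 = 3
N_1 = 3 + 3 = 6
Explicitly: w, u, v, f3(w), f3(u), f3(v).
So |H| = 6.
A ground atom is a predicate applied to a tuple of terms from H, so the count is the sum over predicates of |H|^arity:
  Edge: 6^2 = 36;  Reach: 6^2 = 36
Total ground atoms: 36 + 36 = 72.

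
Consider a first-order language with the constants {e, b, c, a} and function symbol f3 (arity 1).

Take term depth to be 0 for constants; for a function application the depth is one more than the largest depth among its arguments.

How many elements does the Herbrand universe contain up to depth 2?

If N_k denotes the number of depth-≤k ground terms, the 4 constants give N_0 = 4, and each function symbol of arity r contributes N_{k-1}^r new terms at level k: N_k = 4 + N_{k-1}.
N_0 = 4
N_1 = 4 + 4 = 8
N_2 = 4 + 8 = 12
Explicitly: e, b, c, a, f3(e), f3(b), f3(c), f3(a), f3(f3(e)), f3(f3(b)), f3(f3(c)), f3(f3(a)).

12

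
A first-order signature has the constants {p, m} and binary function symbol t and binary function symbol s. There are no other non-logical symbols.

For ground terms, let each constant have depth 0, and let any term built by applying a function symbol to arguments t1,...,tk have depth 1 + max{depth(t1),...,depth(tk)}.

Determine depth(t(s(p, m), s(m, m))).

2

depth(s(p, m)) = 1 + max(0, 0) = 1
depth(s(m, m)) = 1 + max(0, 0) = 1
depth(t(s(p, m), s(m, m))) = 1 + max(1, 1) = 2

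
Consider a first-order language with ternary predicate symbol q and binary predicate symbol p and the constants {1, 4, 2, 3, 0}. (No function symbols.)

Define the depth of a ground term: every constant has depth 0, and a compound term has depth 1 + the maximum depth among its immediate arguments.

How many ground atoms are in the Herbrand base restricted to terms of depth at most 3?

150

First count ground terms of depth ≤ 3.
With no function symbols every ground term is a constant, so there are exactly 5 ground terms at every depth bound.
N_0 = 5
N_1 = 5
N_2 = 5
N_3 = 5
Explicitly: 1, 4, 2, 3, 0.
So |H| = 5.
For each predicate symbol, the number of ground atoms is |H| raised to its arity; summing:
  q: 5^3 = 125;  p: 5^2 = 25
Total ground atoms: 125 + 25 = 150.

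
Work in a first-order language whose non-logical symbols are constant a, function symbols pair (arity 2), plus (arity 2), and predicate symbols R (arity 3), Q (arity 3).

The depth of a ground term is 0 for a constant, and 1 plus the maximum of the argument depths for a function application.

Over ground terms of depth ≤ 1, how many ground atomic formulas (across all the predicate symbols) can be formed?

54

First count ground terms of depth ≤ 1.
If N_k denotes the number of depth-≤k ground terms, the 1 constant gives N_0 = 1, and each function symbol of arity r contributes N_{k-1}^r new terms at level k: N_k = 1 + N_{k-1}^2 + N_{k-1}^2.
N_0 = 1
N_1 = 1 + 1^2 + 1^2 = 3
Explicitly: a, pair(a, a), plus(a, a).
So |H| = 3.
For each predicate symbol, the number of ground atoms is |H| raised to its arity; summing:
  R: 3^3 = 27;  Q: 3^3 = 27
Total ground atoms: 27 + 27 = 54.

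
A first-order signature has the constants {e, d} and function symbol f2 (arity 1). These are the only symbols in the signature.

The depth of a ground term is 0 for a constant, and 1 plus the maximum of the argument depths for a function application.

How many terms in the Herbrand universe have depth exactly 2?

2

If N_k denotes the number of depth-≤k ground terms, the 2 constants give N_0 = 2, and each function symbol of arity r contributes N_{k-1}^r new terms at level k: N_k = 2 + N_{k-1}.
N_0 = 2
N_1 = 2 + 2 = 4
N_2 = 2 + 4 = 6
Terms of depth exactly 2: N_2 − N_1 = 6 − 4 = 2.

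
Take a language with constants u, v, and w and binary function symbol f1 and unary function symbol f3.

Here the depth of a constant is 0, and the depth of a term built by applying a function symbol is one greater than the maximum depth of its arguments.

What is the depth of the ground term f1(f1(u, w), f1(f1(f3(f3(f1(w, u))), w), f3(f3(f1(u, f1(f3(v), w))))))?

depth(f1(u, w)) = 1 + max(0, 0) = 1
depth(f1(w, u)) = 1 + max(0, 0) = 1
depth(f3(f1(w, u))) = 1 + depth(f1(w, u)) = 1 + 1 = 2
depth(f3(f3(f1(w, u)))) = 1 + depth(f3(f1(w, u))) = 1 + 2 = 3
depth(f1(f3(f3(f1(w, u))), w)) = 1 + max(3, 0) = 4
depth(f3(v)) = 1 + depth(v) = 1 + 0 = 1
depth(f1(f3(v), w)) = 1 + max(1, 0) = 2
depth(f1(u, f1(f3(v), w))) = 1 + max(0, 2) = 3
depth(f3(f1(u, f1(f3(v), w)))) = 1 + depth(f1(u, f1(f3(v), w))) = 1 + 3 = 4
depth(f3(f3(f1(u, f1(f3(v), w))))) = 1 + depth(f3(f1(u, f1(f3(v), w)))) = 1 + 4 = 5
depth(f1(f1(f3(f3(f1(w, u))), w), f3(f3(f1(u, f1(f3(v), w)))))) = 1 + max(4, 5) = 6
depth(f1(f1(u, w), f1(f1(f3(f3(f1(w, u))), w), f3(f3(f1(u, f1(f3(v), w))))))) = 1 + max(1, 6) = 7

7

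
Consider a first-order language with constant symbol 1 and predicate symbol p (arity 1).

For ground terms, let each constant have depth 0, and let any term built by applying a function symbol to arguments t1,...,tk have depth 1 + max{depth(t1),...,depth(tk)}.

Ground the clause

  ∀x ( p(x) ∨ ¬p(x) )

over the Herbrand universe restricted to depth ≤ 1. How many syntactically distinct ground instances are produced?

Ground terms of depth ≤ 1:
  With no function symbols every ground term is a constant, so there is exactly 1 ground term at every depth bound.
  N_0 = 1
  N_1 = 1
So there is exactly 1 ground term available for substitution.
There is 1 variable to instantiate (x),  occurring in at least one literal, so different choices give different ground instances.
Number of ground instances = 1.

1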